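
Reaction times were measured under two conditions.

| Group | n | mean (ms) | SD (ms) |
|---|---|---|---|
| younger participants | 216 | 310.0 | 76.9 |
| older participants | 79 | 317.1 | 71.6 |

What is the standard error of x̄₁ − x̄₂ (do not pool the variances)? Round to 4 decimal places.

9.6058

Standard errors of each mean: 76.9/√216 = 5.2324 and 71.6/√79 = 8.0556.
SE(x̄₁ − x̄₂) = √(5.2324² + 8.0556²) = 9.6058 for independent samples with unequal variances.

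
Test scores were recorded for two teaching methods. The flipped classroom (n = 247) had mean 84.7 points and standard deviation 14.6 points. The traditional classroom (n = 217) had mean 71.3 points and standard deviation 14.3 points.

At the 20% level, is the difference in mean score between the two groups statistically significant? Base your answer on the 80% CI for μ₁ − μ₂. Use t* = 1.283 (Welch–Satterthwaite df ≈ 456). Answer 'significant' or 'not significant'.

Standard errors of each mean: 14.6/√247 = 0.9290 and 14.3/√217 = 0.9707.
SE(x̄₁ − x̄₂) = √(0.9290² + 0.9707²) = 1.3436 for independent samples with unequal variances.
With t* = 1.283, the margin is 1.283 × 1.3436 = 1.7238.
x̄₁ − x̄₂ = 84.7 − 71.3 = 13.4000; the interval is 13.4000 ± 1.7238 = (11.6762, 15.1238).
The interval (11.6762, 15.1238) does not contain 0, so the difference is significant.

significant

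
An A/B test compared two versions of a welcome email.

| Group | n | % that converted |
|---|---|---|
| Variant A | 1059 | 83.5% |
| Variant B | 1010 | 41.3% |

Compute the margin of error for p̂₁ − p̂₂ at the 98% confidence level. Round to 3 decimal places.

SE₁ = √(p̂₁(1−p̂₁)/n₁) = √(0.8350·0.1650/1059) = 0.01141; SE₂ = √(0.4130·0.5870/1010) = 0.01549.
Independent samples: SE of the difference = √(SE₁² + SE₂²) = √(0.0001301881 + 0.0002399401) = 0.01924.
z* for 98% confidence is 2.326, so the margin of error is 2.326 × 0.01924 = 0.04475.

0.045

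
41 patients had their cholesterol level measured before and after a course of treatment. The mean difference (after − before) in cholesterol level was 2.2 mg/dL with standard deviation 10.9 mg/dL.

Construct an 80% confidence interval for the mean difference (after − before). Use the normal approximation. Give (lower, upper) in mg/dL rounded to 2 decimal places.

(0.02, 4.38)

This is a matched-pairs design, so SE = s_d/√n = 10.9/√41 = 1.7023.
Margin = 1.282 × 1.7023 = 2.1823; the interval is 2.2 ± 2.1823 = (0.02, 4.38).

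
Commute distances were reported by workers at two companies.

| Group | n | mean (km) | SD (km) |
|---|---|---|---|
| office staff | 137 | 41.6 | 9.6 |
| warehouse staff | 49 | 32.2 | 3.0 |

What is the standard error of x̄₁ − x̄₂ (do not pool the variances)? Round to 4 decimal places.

Per-group SEs: s₁/√n₁ = 9.6/√137 = 0.8202, s₂/√n₂ = 3.0/√49 = 0.4286.
Unpooled SE of the difference: √(0.67272804 + 0.18369796) = 0.9254.

0.9254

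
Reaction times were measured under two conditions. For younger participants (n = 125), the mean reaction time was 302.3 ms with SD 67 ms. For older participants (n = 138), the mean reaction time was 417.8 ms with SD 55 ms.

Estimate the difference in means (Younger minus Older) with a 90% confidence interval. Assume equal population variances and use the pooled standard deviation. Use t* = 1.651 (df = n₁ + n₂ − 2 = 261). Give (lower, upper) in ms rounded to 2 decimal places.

(-127.93, -103.07)

Pooled variance s_p² = [124·67² + 137·55²] / (125+138−2) = 3720.5402, so s_p = 60.9962.
SE_diff = s_p·√(1/n₁ + 1/n₂) = 60.9962·√(1/125 + 1/138) = 7.5316.
t* = 1.651; margin = 1.651 × 7.5316 = 12.4347.
Difference = 302.3 − 417.8 = -115.5000.
-115.5000 ± 12.4347 → (-127.93, -103.07).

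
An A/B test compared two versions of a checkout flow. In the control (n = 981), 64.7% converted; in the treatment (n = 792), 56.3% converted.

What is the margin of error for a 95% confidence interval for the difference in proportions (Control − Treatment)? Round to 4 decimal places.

Each SE is √(p̂(1−p̂)/n): √(0.6470·0.3530/981) = 0.01526 and √(0.5630·0.4370/792) = 0.01763.
SE(p̂₁ − p̂₂) = √(SE₁² + SE₂²) = √(0.0002328676 + 0.0003108169) = 0.02332, since the two samples are independent.
At 95% confidence z* = 1.960; margin = 1.960 × 0.02332 = 0.04571.

0.0457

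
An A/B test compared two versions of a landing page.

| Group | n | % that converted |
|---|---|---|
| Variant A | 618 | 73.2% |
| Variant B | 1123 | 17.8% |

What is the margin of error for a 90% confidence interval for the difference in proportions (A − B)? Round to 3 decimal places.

SE₁ = √(p̂₁(1−p̂₁)/n₁) = √(0.7320·0.2680/618) = 0.01782; SE₂ = √(0.1780·0.8220/1123) = 0.01141.
Independent samples: SE of the difference = √(SE₁² + SE₂²) = √(0.0003175524 + 0.0001301881) = 0.02116.
z* for 90% confidence is 1.645, so the margin of error is 1.645 × 0.02116 = 0.03481.

0.035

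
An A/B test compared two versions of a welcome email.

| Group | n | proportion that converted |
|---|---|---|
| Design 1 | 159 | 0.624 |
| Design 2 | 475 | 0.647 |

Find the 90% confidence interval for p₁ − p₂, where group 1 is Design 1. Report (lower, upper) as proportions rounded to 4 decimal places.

(-0.0958, 0.0498)

The two standard errors are √(0.6240×0.3760/159) = 0.03841 and √(0.6470×0.3530/475) = 0.02193.
Because the samples are independent, SE_diff = √(0.03841² + 0.02193²) = 0.04423.
Using z* = 1.645 for 90%, ME = 1.645 × 0.04423 = 0.07276.
p̂₁ − p̂₂ = -0.0230; interval -0.0230 ± 0.07276 gives (-0.0958, 0.0498).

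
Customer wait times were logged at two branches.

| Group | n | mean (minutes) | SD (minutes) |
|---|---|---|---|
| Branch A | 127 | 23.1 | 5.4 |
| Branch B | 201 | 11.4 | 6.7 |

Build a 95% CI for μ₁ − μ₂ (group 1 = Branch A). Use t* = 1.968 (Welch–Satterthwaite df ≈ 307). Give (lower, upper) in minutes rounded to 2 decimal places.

SE₁ = s₁/√n₁ = 5.4/√127 = 0.4792; SE₂ = 6.7/√201 = 0.4726.
Independent samples, unequal variances: SE_diff = √(SE₁² + SE₂²) = √(0.22963264 + 0.22335076) = 0.6730.
t* = 1.968, so margin of error = 1.968 × 0.6730 = 1.3245.
Difference in means = 23.1 − 11.4 = 11.7000.
11.7000 ± 1.3245 → (10.38, 13.02).

(10.38, 13.02)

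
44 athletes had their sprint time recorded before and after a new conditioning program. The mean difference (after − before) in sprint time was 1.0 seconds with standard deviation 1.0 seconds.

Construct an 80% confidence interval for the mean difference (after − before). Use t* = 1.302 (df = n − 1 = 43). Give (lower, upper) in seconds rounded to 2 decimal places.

(0.80, 1.20)

Paired design: SE = s_d/√n = 1.0/√44 = 0.1508.
t* = 1.302; margin of error = 1.302 × 0.1508 = 0.1963.
1.0 ± 0.1963 → (0.80, 1.20).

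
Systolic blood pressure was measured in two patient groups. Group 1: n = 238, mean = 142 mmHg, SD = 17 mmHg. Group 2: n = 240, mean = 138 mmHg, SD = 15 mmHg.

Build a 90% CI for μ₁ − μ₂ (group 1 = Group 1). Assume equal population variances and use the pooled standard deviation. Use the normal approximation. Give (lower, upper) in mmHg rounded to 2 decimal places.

(1.59, 6.41)

s_p = √[((n₁−1)s₁² + (n₂−1)s₂²)/(n₁+n₂−2)] = √[(237·17² + 239·15²)/476] = 16.0270.
SE = 16.0270·√(1/238 + 1/240) = 1.4661.
With z* = 1.645, margin = 1.645 × 1.4661 = 2.4117.
x̄₁ − x̄₂ = 142 − 138 = 4.0000; interval 4.0000 ± 2.4117 = (1.59, 6.41).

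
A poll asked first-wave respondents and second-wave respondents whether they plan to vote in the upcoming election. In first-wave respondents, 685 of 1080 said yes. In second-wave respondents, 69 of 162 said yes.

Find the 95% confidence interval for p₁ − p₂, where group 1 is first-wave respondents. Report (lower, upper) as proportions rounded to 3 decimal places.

(0.127, 0.290)

Sample proportions: 685/1080 = 0.6343, 69/162 = 0.4259.
Each SE is √(p̂(1−p̂)/n): √(0.6343·0.3657/1080) = 0.01466 and √(0.4259·0.5741/162) = 0.03885.
SE(p̂₁ − p̂₂) = √(SE₁² + SE₂²) = √(0.0002149156 + 0.0015093225) = 0.04152, since the two samples are independent.
At 95% confidence z* = 1.960; margin = 1.960 × 0.04152 = 0.08138.
The difference is 0.6343 − 0.4259 = 0.2084, so the interval is 0.2084 ± 0.08138 = (0.127, 0.290).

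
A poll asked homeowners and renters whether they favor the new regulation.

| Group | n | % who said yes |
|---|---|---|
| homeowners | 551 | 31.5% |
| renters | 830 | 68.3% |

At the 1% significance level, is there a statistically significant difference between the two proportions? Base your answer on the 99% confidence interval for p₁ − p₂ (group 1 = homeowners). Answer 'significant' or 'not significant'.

Each SE is √(p̂(1−p̂)/n): √(0.3150·0.6850/551) = 0.01979 and √(0.6830·0.3170/830) = 0.01615.
SE(p̂₁ − p̂₂) = √(SE₁² + SE₂²) = √(0.0003916441 + 0.0002608225) = 0.02554, since the two samples are independent.
At 99% confidence z* = 2.576; margin = 2.576 × 0.02554 = 0.06579.
The difference is 0.3150 − 0.6830 = -0.3680, so the interval is -0.3680 ± 0.06579 = (-0.43379, -0.30221).
The interval (-0.43379, -0.30221) does not contain 0, so the difference is significant.

significant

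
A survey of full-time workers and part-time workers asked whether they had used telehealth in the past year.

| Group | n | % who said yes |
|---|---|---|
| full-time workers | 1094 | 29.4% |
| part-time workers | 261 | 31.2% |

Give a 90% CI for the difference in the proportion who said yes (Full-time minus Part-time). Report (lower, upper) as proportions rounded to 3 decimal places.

(-0.070, 0.034)

The two standard errors are √(0.2940×0.7060/1094) = 0.01377 and √(0.3120×0.6880/261) = 0.02868.
Because the samples are independent, SE_diff = √(0.01377² + 0.02868²) = 0.03181.
Using z* = 1.645 for 90%, ME = 1.645 × 0.03181 = 0.05233.
p̂₁ − p̂₂ = -0.0180; interval -0.0180 ± 0.05233 gives (-0.070, 0.034).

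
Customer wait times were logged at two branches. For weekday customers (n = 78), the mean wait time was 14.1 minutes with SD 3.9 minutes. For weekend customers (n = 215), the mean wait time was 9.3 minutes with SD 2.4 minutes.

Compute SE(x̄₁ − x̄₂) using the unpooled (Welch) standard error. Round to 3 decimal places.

0.471

SE₁ = s₁/√n₁ = 3.9/√78 = 0.4416; SE₂ = 2.4/√215 = 0.1637.
Independent samples, unequal variances: SE_diff = √(SE₁² + SE₂²) = √(0.19501056 + 0.02679769) = 0.4710.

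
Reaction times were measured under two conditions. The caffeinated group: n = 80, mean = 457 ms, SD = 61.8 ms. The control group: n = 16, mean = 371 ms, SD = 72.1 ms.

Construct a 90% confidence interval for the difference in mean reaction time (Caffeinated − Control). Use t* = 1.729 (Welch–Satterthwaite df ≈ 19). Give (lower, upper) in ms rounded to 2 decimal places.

(52.62, 119.38)

Standard errors of each mean: 61.8/√80 = 6.9095 and 72.1/√16 = 18.0250.
SE(x̄₁ − x̄₂) = √(6.9095² + 18.0250²) = 19.3039 for independent samples with unequal variances.
With t* = 1.729, the margin is 1.729 × 19.3039 = 33.3764.
x̄₁ − x̄₂ = 457 − 371 = 86.0000; the interval is 86.0000 ± 33.3764 = (52.62, 119.38).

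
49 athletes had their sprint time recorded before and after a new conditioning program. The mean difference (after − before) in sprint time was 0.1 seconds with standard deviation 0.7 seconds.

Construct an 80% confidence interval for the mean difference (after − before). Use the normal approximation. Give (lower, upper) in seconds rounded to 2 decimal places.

(-0.03, 0.23)

Paired design: SE = s_d/√n = 0.7/√49 = 0.1000.
z* = 1.282; margin of error = 1.282 × 0.1000 = 0.1282.
0.1 ± 0.1282 → (-0.03, 0.23).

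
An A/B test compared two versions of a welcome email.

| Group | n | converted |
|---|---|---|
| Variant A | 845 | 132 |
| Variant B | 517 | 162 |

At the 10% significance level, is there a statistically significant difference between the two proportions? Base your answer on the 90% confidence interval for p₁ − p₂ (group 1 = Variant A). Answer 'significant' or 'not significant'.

First, p̂₁ = 132/845 = 0.1562; p̂₂ = 162/517 = 0.3133.
The two standard errors are √(0.1562×0.8438/845) = 0.01249 and √(0.3133×0.6867/517) = 0.02040.
Because the samples are independent, SE_diff = √(0.01249² + 0.02040²) = 0.02392.
Using z* = 1.645 for 90%, ME = 1.645 × 0.02392 = 0.03935.
p̂₁ − p̂₂ = -0.1571; interval -0.1571 ± 0.03935 gives (-0.19645, -0.11775).
The interval (-0.19645, -0.11775) does not contain 0, so the difference is significant.

significant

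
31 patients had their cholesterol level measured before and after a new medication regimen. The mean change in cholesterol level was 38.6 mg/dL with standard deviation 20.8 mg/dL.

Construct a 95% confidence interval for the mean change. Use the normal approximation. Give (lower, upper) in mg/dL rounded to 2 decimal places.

This is a matched-pairs design, so SE = s_d/√n = 20.8/√31 = 3.7358.
Margin = 1.960 × 3.7358 = 7.3222; the interval is 38.6 ± 7.3222 = (31.28, 45.92).

(31.28, 45.92)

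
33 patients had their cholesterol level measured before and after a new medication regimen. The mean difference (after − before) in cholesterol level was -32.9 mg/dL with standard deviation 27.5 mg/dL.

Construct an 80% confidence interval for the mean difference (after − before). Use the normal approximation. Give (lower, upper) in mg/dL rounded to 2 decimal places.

Paired design: SE = s_d/√n = 27.5/√33 = 4.7871.
z* = 1.282; margin of error = 1.282 × 4.7871 = 6.1371.
-32.9 ± 6.1371 → (-39.04, -26.76).

(-39.04, -26.76)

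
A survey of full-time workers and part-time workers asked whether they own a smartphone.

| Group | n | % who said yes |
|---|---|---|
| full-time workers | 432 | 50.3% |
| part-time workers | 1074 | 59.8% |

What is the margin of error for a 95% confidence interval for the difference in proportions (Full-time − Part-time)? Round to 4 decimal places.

0.0555

Each SE is √(p̂(1−p̂)/n): √(0.5030·0.4970/432) = 0.02406 and √(0.5980·0.4020/1074) = 0.01496.
SE(p̂₁ − p̂₂) = √(SE₁² + SE₂²) = √(0.0005788836 + 0.0002238016) = 0.02833, since the two samples are independent.
At 95% confidence z* = 1.960; margin = 1.960 × 0.02833 = 0.05553.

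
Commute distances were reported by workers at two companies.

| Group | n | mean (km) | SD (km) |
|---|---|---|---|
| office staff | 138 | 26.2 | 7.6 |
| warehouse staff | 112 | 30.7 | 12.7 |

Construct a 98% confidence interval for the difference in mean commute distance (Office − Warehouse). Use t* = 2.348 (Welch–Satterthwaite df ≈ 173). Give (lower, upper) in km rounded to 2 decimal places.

SE₁ = s₁/√n₁ = 7.6/√138 = 0.6470; SE₂ = 12.7/√112 = 1.2000.
Independent samples, unequal variances: SE_diff = √(SE₁² + SE₂²) = √(0.418609 + 1.44) = 1.3633.
t* = 2.348, so margin of error = 2.348 × 1.3633 = 3.2010.
Difference in means = 26.2 − 30.7 = -4.5000.
-4.5000 ± 3.2010 → (-7.70, -1.30).

(-7.70, -1.30)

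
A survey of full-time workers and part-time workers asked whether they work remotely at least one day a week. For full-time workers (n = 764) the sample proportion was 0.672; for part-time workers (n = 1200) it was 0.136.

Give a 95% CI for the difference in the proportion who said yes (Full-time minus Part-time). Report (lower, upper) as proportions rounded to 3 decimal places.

SE₁ = √(p̂₁(1−p̂₁)/n₁) = √(0.6720·0.3280/764) = 0.01699; SE₂ = √(0.1360·0.8640/1200) = 0.00990.
Independent samples: SE of the difference = √(SE₁² + SE₂²) = √(0.0002886601 + 0.00009801) = 0.01966.
z* for 95% confidence is 1.960, so the margin of error is 1.960 × 0.01966 = 0.03853.
Point estimate p̂₁ − p̂₂ = 0.6720 − 0.1360 = 0.5360.
0.5360 ± 0.03853 → (0.497, 0.575).

(0.497, 0.575)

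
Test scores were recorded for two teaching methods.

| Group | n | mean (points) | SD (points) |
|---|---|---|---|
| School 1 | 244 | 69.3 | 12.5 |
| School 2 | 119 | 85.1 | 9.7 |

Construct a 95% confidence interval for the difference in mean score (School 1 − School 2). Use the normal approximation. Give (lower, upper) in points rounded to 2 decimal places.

Standard errors of each mean: 12.5/√244 = 0.8002 and 9.7/√119 = 0.8892.
SE(x̄₁ − x̄₂) = √(0.8002² + 0.8892²) = 1.1962 for independent samples with unequal variances.
With z* = 1.960, the margin is 1.960 × 1.1962 = 2.3446.
x̄₁ − x̄₂ = 69.3 − 85.1 = -15.8000; the interval is -15.8000 ± 2.3446 = (-18.14, -13.46).

(-18.14, -13.46)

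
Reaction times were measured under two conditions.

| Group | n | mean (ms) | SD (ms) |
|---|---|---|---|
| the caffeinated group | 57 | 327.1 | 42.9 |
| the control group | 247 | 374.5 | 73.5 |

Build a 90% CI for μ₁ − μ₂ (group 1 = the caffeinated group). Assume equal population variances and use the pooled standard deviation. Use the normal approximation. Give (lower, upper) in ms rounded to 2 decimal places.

(-64.05, -30.75)

s_p = √[((n₁−1)s₁² + (n₂−1)s₂²)/(n₁+n₂−2)] = √[(56·42.9² + 246·73.5²)/302] = 68.8606.
SE = 68.8606·√(1/57 + 1/247) = 10.1186.
With z* = 1.645, margin = 1.645 × 10.1186 = 16.6451.
x̄₁ − x̄₂ = 327.1 − 374.5 = -47.4000; interval -47.4000 ± 16.6451 = (-64.05, -30.75).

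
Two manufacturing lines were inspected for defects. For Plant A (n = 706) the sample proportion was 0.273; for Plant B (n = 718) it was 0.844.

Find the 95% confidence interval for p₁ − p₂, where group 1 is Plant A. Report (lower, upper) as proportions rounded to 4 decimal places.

(-0.6132, -0.5288)

The two standard errors are √(0.2730×0.7270/706) = 0.01677 and √(0.8440×0.1560/718) = 0.01354.
Because the samples are independent, SE_diff = √(0.01677² + 0.01354²) = 0.02155.
Using z* = 1.960 for 95%, ME = 1.960 × 0.02155 = 0.04224.
p̂₁ − p̂₂ = -0.5710; interval -0.5710 ± 0.04224 gives (-0.6132, -0.5288).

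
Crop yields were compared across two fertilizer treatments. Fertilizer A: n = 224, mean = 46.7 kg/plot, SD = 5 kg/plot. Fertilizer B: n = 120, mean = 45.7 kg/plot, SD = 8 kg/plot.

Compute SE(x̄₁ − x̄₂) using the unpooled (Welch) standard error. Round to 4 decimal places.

Standard errors of each mean: 5/√224 = 0.3341 and 8/√120 = 0.7303.
SE(x̄₁ − x̄₂) = √(0.3341² + 0.7303²) = 0.8031 for independent samples with unequal variances.

0.8031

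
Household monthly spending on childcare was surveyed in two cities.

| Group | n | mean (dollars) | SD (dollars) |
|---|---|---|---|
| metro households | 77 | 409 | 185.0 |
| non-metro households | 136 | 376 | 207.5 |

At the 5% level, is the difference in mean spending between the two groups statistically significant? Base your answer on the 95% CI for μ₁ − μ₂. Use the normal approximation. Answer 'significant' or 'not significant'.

Standard errors of each mean: 185.0/√77 = 21.0827 and 207.5/√136 = 17.7930.
SE(x̄₁ − x̄₂) = √(21.0827² + 17.7930²) = 27.5875 for independent samples with unequal variances.
With z* = 1.960, the margin is 1.960 × 27.5875 = 54.0715.
x̄₁ − x̄₂ = 409 − 376 = 33.0000; the interval is 33.0000 ± 54.0715 = (-21.0715, 87.0715).
The interval (-21.0715, 87.0715) contains 0, so the difference is not significant.

not significant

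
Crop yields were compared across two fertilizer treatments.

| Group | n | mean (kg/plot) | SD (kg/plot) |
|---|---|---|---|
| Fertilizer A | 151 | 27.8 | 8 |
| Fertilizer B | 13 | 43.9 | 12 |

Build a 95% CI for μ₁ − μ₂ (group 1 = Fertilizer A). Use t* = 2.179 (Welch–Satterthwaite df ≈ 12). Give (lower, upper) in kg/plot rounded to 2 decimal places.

(-23.49, -8.71)

SE₁ = s₁/√n₁ = 8/√151 = 0.6510; SE₂ = 12/√13 = 3.3282.
Independent samples, unequal variances: SE_diff = √(SE₁² + SE₂²) = √(0.423801 + 11.07691524) = 3.3913.
t* = 2.179, so margin of error = 2.179 × 3.3913 = 7.3896.
Difference in means = 27.8 − 43.9 = -16.1000.
-16.1000 ± 7.3896 → (-23.49, -8.71).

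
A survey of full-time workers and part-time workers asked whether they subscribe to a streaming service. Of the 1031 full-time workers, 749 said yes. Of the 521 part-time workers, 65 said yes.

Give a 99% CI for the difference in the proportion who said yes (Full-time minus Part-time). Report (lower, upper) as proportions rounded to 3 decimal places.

(0.550, 0.653)

p̂₁ = 749/1031 = 0.7265 and p̂₂ = 65/521 = 0.1248.
SE₁ = √(p̂₁(1−p̂₁)/n₁) = √(0.7265·0.2735/1031) = 0.01388; SE₂ = √(0.1248·0.8752/521) = 0.01448.
Independent samples: SE of the difference = √(SE₁² + SE₂²) = √(0.0001926544 + 0.0002096704) = 0.02006.
z* for 99% confidence is 2.576, so the margin of error is 2.576 × 0.02006 = 0.05167.
Point estimate p̂₁ − p̂₂ = 0.7265 − 0.1248 = 0.6017.
0.6017 ± 0.05167 → (0.550, 0.653).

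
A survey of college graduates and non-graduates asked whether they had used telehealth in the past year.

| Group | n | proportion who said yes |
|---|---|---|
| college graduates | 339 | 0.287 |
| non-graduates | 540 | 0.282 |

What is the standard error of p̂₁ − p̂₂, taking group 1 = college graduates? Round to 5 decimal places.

0.03128

The two standard errors are √(0.2870×0.7130/339) = 0.02457 and √(0.2820×0.7180/540) = 0.01936.
Because the samples are independent, SE_diff = √(0.02457² + 0.01936²) = 0.03128.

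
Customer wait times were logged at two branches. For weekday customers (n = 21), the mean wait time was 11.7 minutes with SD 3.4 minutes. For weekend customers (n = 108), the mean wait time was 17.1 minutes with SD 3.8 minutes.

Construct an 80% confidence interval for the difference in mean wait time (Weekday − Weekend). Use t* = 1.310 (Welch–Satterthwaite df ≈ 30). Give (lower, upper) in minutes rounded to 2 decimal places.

(-6.48, -4.32)

SE₁ = s₁/√n₁ = 3.4/√21 = 0.7419; SE₂ = 3.8/√108 = 0.3657.
Independent samples, unequal variances: SE_diff = √(SE₁² + SE₂²) = √(0.55041561 + 0.13373649) = 0.8271.
t* = 1.310, so margin of error = 1.310 × 0.8271 = 1.0835.
Difference in means = 11.7 − 17.1 = -5.4000.
-5.4000 ± 1.0835 → (-6.48, -4.32).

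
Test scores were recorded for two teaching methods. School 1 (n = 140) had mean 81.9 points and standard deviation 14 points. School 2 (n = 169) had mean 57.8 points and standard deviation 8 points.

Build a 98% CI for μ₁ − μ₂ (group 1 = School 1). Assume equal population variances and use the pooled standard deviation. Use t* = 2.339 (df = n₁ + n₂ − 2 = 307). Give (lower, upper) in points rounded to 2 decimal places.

s_p = √[((n₁−1)s₁² + (n₂−1)s₂²)/(n₁+n₂−2)] = √[(139·14² + 168·8²)/307] = 11.1250.
SE = 11.1250·√(1/140 + 1/169) = 1.2714.
With t* = 2.339, margin = 2.339 × 1.2714 = 2.9738.
x̄₁ − x̄₂ = 81.9 − 57.8 = 24.1000; interval 24.1000 ± 2.9738 = (21.13, 27.07).

(21.13, 27.07)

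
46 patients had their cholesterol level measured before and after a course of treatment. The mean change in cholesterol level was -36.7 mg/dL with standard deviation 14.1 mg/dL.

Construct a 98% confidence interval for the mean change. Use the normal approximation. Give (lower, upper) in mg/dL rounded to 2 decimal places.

(-41.54, -31.86)

Paired design: SE = s_d/√n = 14.1/√46 = 2.0789.
z* = 2.326; margin of error = 2.326 × 2.0789 = 4.8355.
-36.7 ± 4.8355 → (-41.54, -31.86).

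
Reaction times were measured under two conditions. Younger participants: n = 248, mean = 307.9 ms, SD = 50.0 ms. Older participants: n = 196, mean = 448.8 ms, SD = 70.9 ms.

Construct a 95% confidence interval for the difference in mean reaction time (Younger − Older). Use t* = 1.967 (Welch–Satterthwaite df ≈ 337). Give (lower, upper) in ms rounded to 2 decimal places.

(-152.66, -129.14)

Standard errors of each mean: 50.0/√248 = 3.1750 and 70.9/√196 = 5.0643.
SE(x̄₁ − x̄₂) = √(3.1750² + 5.0643²) = 5.9773 for independent samples with unequal variances.
With t* = 1.967, the margin is 1.967 × 5.9773 = 11.7573.
x̄₁ − x̄₂ = 307.9 − 448.8 = -140.9000; the interval is -140.9000 ± 11.7573 = (-152.66, -129.14).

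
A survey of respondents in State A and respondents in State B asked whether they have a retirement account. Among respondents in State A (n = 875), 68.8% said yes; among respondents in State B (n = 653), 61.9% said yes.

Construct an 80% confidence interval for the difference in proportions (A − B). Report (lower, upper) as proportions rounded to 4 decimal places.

SE₁ = √(p̂₁(1−p̂₁)/n₁) = √(0.6880·0.3120/875) = 0.01566; SE₂ = √(0.6190·0.3810/653) = 0.01900.
Independent samples: SE of the difference = √(SE₁² + SE₂²) = √(0.0002452356 + 0.000361) = 0.02462.
z* for 80% confidence is 1.282, so the margin of error is 1.282 × 0.02462 = 0.03156.
Point estimate p̂₁ − p̂₂ = 0.6880 − 0.6190 = 0.0690.
0.0690 ± 0.03156 → (0.0374, 0.1006).

(0.0374, 0.1006)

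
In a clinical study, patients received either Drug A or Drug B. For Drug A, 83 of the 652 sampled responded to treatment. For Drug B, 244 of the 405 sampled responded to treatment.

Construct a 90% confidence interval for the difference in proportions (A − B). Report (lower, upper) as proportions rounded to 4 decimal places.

Sample proportions: 83/652 = 0.1273, 244/405 = 0.6025.
Each SE is √(p̂(1−p̂)/n): √(0.1273·0.8727/652) = 0.01305 and √(0.6025·0.3975/405) = 0.02432.
SE(p̂₁ − p̂₂) = √(SE₁² + SE₂²) = √(0.0001703025 + 0.0005914624) = 0.02760, since the two samples are independent.
At 90% confidence z* = 1.645; margin = 1.645 × 0.02760 = 0.04540.
The difference is 0.1273 − 0.6025 = -0.4752, so the interval is -0.4752 ± 0.04540 = (-0.5206, -0.4298).

(-0.5206, -0.4298)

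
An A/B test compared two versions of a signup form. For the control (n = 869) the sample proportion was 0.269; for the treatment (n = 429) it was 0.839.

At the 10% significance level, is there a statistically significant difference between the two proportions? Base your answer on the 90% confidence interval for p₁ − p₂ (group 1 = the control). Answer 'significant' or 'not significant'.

significant

SE₁ = √(p̂₁(1−p̂₁)/n₁) = √(0.2690·0.7310/869) = 0.01504; SE₂ = √(0.8390·0.1610/429) = 0.01774.
Independent samples: SE of the difference = √(SE₁² + SE₂²) = √(0.0002262016 + 0.0003147076) = 0.02326.
z* for 90% confidence is 1.645, so the margin of error is 1.645 × 0.02326 = 0.03826.
Point estimate p̂₁ − p̂₂ = 0.2690 − 0.8390 = -0.5700.
-0.5700 ± 0.03826 → (-0.60826, -0.53174).
The interval (-0.60826, -0.53174) does not contain 0, so the difference is significant.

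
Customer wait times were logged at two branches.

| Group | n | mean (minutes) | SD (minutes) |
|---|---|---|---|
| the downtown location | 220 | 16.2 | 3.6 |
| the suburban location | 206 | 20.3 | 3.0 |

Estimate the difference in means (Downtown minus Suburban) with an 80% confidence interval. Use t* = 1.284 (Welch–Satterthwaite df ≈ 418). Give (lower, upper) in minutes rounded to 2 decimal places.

Standard errors of each mean: 3.6/√220 = 0.2427 and 3.0/√206 = 0.2090.
SE(x̄₁ − x̄₂) = √(0.2427² + 0.2090²) = 0.3203 for independent samples with unequal variances.
With t* = 1.284, the margin is 1.284 × 0.3203 = 0.4113.
x̄₁ − x̄₂ = 16.2 − 20.3 = -4.1000; the interval is -4.1000 ± 0.4113 = (-4.51, -3.69).

(-4.51, -3.69)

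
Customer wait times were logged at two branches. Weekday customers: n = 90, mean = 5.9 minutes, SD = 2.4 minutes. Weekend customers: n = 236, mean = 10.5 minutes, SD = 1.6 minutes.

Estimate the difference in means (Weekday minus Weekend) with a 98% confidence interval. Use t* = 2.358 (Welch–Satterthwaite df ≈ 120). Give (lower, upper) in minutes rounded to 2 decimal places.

(-5.25, -3.95)

Standard errors of each mean: 2.4/√90 = 0.2530 and 1.6/√236 = 0.1042.
SE(x̄₁ − x̄₂) = √(0.2530² + 0.1042²) = 0.2736 for independent samples with unequal variances.
With t* = 2.358, the margin is 2.358 × 0.2736 = 0.6451.
x̄₁ − x̄₂ = 5.9 − 10.5 = -4.6000; the interval is -4.6000 ± 0.6451 = (-5.25, -3.95).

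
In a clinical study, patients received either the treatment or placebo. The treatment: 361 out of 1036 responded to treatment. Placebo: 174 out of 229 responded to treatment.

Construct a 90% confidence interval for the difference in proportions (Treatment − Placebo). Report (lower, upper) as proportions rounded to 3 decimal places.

Sample proportions: 361/1036 = 0.3485, 174/229 = 0.7598.
Each SE is √(p̂(1−p̂)/n): √(0.3485·0.6515/1036) = 0.01480 and √(0.7598·0.2402/229) = 0.02823.
SE(p̂₁ − p̂₂) = √(SE₁² + SE₂²) = √(0.00021904 + 0.0007969329) = 0.03187, since the two samples are independent.
At 90% confidence z* = 1.645; margin = 1.645 × 0.03187 = 0.05243.
The difference is 0.3485 − 0.7598 = -0.4113, so the interval is -0.4113 ± 0.05243 = (-0.464, -0.359).

(-0.464, -0.359)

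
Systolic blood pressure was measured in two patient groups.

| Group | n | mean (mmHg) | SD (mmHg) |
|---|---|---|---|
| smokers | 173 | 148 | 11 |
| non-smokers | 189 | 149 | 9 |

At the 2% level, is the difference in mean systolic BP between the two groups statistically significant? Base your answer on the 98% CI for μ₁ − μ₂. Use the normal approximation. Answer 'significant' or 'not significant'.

not significant

Standard errors of each mean: 11/√173 = 0.8363 and 9/√189 = 0.6547.
SE(x̄₁ − x̄₂) = √(0.8363² + 0.6547²) = 1.0621 for independent samples with unequal variances.
With z* = 2.326, the margin is 2.326 × 1.0621 = 2.4704.
x̄₁ − x̄₂ = 148 − 149 = -1.0000; the interval is -1.0000 ± 2.4704 = (-3.4704, 1.4704).
The interval (-3.4704, 1.4704) contains 0, so the difference is not significant.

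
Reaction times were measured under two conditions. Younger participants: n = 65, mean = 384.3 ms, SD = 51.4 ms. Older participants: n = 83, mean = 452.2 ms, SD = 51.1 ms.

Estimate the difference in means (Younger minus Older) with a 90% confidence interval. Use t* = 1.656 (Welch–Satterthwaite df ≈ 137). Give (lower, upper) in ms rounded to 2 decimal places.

(-81.96, -53.84)

Standard errors of each mean: 51.4/√65 = 6.3754 and 51.1/√83 = 5.6090.
SE(x̄₁ − x̄₂) = √(6.3754² + 5.6090²) = 8.4916 for independent samples with unequal variances.
With t* = 1.656, the margin is 1.656 × 8.4916 = 14.0621.
x̄₁ − x̄₂ = 384.3 − 452.2 = -67.9000; the interval is -67.9000 ± 14.0621 = (-81.96, -53.84).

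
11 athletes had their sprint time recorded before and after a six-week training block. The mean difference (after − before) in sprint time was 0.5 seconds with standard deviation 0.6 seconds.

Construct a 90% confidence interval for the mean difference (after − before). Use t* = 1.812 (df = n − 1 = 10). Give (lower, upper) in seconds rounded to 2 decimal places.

(0.17, 0.83)

This is a matched-pairs design, so SE = s_d/√n = 0.6/√11 = 0.1809.
Margin = 1.812 × 0.1809 = 0.3278; the interval is 0.5 ± 0.3278 = (0.17, 0.83).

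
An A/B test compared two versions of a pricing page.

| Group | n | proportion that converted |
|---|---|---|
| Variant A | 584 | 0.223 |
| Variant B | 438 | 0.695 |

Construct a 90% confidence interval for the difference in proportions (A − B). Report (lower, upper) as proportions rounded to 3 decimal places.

The two standard errors are √(0.2230×0.7770/584) = 0.01722 and √(0.6950×0.3050/438) = 0.02200.
Because the samples are independent, SE_diff = √(0.01722² + 0.02200²) = 0.02794.
Using z* = 1.645 for 90%, ME = 1.645 × 0.02794 = 0.04596.
p̂₁ − p̂₂ = -0.4720; interval -0.4720 ± 0.04596 gives (-0.518, -0.426).

(-0.518, -0.426)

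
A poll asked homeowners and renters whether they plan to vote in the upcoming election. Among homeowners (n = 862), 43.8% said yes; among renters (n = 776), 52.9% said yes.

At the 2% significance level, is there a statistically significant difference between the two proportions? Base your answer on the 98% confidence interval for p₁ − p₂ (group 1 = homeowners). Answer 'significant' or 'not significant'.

SE₁ = √(p̂₁(1−p̂₁)/n₁) = √(0.4380·0.5620/862) = 0.01690; SE₂ = √(0.5290·0.4710/776) = 0.01792.
Independent samples: SE of the difference = √(SE₁² + SE₂²) = √(0.00028561 + 0.0003211264) = 0.02463.
z* for 98% confidence is 2.326, so the margin of error is 2.326 × 0.02463 = 0.05729.
Point estimate p̂₁ − p̂₂ = 0.4380 − 0.5290 = -0.0910.
-0.0910 ± 0.05729 → (-0.14829, -0.03371).
The interval (-0.14829, -0.03371) does not contain 0, so the difference is significant.

significant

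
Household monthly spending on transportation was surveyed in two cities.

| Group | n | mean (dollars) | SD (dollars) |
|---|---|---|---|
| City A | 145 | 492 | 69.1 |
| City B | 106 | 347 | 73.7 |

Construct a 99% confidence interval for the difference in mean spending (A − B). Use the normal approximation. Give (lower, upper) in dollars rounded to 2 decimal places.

SE₁ = s₁/√n₁ = 69.1/√145 = 5.7384; SE₂ = 73.7/√106 = 7.1584.
Independent samples, unequal variances: SE_diff = √(SE₁² + SE₂²) = √(32.92923456 + 51.24269056) = 9.1745.
z* = 2.576, so margin of error = 2.576 × 9.1745 = 23.6335.
Difference in means = 492 − 347 = 145.0000.
145.0000 ± 23.6335 → (121.37, 168.63).

(121.37, 168.63)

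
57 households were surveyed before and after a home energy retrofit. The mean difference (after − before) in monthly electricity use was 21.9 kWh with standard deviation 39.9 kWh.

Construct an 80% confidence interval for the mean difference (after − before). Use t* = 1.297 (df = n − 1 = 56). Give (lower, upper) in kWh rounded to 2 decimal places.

(15.05, 28.75)

This is a matched-pairs design, so SE = s_d/√n = 39.9/√57 = 5.2849.
Margin = 1.297 × 5.2849 = 6.8545; the interval is 21.9 ± 6.8545 = (15.05, 28.75).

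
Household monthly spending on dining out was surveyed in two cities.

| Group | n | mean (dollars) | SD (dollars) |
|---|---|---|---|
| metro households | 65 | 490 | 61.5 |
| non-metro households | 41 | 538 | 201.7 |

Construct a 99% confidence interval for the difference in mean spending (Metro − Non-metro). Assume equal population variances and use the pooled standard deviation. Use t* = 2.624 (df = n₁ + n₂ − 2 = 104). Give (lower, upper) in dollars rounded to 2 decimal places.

(-118.16, 22.16)

s_p = √[((n₁−1)s₁² + (n₂−1)s₂²)/(n₁+n₂−2)] = √[(64·61.5² + 40·201.7²)/104] = 134.0701.
SE = 134.0701·√(1/65 + 1/41) = 26.7385.
With t* = 2.624, margin = 2.624 × 26.7385 = 70.1618.
x̄₁ − x̄₂ = 490 − 538 = -48.0000; interval -48.0000 ± 70.1618 = (-118.16, 22.16).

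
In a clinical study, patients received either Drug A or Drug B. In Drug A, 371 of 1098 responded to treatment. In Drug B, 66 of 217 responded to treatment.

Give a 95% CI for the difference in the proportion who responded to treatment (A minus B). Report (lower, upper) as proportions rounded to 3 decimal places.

(-0.034, 0.101)

p̂₁ = 371/1098 = 0.3379 and p̂₂ = 66/217 = 0.3041.
SE₁ = √(p̂₁(1−p̂₁)/n₁) = √(0.3379·0.6621/1098) = 0.01427; SE₂ = √(0.3041·0.6959/217) = 0.03123.
Independent samples: SE of the difference = √(SE₁² + SE₂²) = √(0.0002036329 + 0.0009753129) = 0.03434.
z* for 95% confidence is 1.960, so the margin of error is 1.960 × 0.03434 = 0.06731.
Point estimate p̂₁ − p̂₂ = 0.3379 − 0.3041 = 0.0338.
0.0338 ± 0.06731 → (-0.034, 0.101).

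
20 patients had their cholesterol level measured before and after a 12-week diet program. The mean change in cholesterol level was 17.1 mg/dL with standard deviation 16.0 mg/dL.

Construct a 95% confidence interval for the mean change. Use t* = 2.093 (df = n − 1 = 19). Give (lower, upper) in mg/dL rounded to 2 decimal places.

Paired design: SE = s_d/√n = 16.0/√20 = 3.5777.
t* = 2.093; margin of error = 2.093 × 3.5777 = 7.4881.
17.1 ± 7.4881 → (9.61, 24.59).

(9.61, 24.59)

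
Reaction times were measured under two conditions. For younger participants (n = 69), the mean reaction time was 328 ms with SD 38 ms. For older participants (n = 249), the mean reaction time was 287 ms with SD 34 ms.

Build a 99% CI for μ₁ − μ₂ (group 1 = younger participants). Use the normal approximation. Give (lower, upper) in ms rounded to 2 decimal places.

(27.97, 54.03)

Per-group SEs: s₁/√n₁ = 38/√69 = 4.5747, s₂/√n₂ = 34/√249 = 2.1547.
Unpooled SE of the difference: √(20.92788009 + 4.64273209) = 5.0567.
Margin of error = z* · SE = 2.576 × 5.0567 = 13.0261.
x̄₁ − x̄₂ = 328 − 287 = 41.0000.
CI: 41.0000 ± 13.0261 = (27.97, 54.03).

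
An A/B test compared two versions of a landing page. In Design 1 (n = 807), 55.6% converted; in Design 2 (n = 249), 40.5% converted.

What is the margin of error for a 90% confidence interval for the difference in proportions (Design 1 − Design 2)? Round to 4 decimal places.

Each SE is √(p̂(1−p̂)/n): √(0.5560·0.4440/807) = 0.01749 and √(0.4050·0.5950/249) = 0.03111.
SE(p̂₁ − p̂₂) = √(SE₁² + SE₂²) = √(0.0003059001 + 0.0009678321) = 0.03569, since the two samples are independent.
At 90% confidence z* = 1.645; margin = 1.645 × 0.03569 = 0.05871.

0.0587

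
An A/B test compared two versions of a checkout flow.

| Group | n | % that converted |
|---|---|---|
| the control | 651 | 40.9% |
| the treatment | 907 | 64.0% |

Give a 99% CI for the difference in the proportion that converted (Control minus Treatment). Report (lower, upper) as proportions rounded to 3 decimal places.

The two standard errors are √(0.4090×0.5910/651) = 0.01927 and √(0.6400×0.3600/907) = 0.01594.
Because the samples are independent, SE_diff = √(0.01927² + 0.01594²) = 0.02501.
Using z* = 2.576 for 99%, ME = 2.576 × 0.02501 = 0.06443.
p̂₁ − p̂₂ = -0.2310; interval -0.2310 ± 0.06443 gives (-0.295, -0.167).

(-0.295, -0.167)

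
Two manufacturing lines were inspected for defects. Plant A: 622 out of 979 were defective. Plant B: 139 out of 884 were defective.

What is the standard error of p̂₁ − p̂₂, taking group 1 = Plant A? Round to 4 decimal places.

First, p̂₁ = 622/979 = 0.6353; p̂₂ = 139/884 = 0.1572.
The two standard errors are √(0.6353×0.3647/979) = 0.01538 and √(0.1572×0.8428/884) = 0.01224.
Because the samples are independent, SE_diff = √(0.01538² + 0.01224²) = 0.01966.

0.0197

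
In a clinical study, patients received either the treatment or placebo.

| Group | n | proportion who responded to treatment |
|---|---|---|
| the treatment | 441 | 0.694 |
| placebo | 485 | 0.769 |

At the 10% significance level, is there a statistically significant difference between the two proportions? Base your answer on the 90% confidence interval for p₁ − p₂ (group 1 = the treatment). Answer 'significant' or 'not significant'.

significant

The two standard errors are √(0.6940×0.3060/441) = 0.02194 and √(0.7690×0.2310/485) = 0.01914.
Because the samples are independent, SE_diff = √(0.02194² + 0.01914²) = 0.02912.
Using z* = 1.645 for 90%, ME = 1.645 × 0.02912 = 0.04790.
p̂₁ − p̂₂ = -0.0750; interval -0.0750 ± 0.04790 gives (-0.12290, -0.02710).
The interval (-0.12290, -0.02710) does not contain 0, so the difference is significant.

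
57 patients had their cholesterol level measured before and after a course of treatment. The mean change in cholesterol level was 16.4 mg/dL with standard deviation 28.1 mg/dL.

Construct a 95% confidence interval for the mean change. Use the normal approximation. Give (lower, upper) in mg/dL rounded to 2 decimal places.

(9.11, 23.69)

This is a matched-pairs design, so SE = s_d/√n = 28.1/√57 = 3.7219.
Margin = 1.960 × 3.7219 = 7.2949; the interval is 16.4 ± 7.2949 = (9.11, 23.69).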